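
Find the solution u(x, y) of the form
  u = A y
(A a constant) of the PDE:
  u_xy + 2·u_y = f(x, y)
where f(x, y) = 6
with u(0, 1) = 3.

Substitute the ansatz u = A y into the left-hand side.
Derivatives of the ansatz:
  u_xy = 0
  u_y = A
Term by term:
  u_xy = 0
  2·u_y = 2 A
So the left-hand side equals
  2 A
This must equal f(x, y) = 6 identically.
Matching coefficients of the independent functions:
  [constant term]:  2 A = 6
Solving: A = 3.
Check against the point condition:
  u(0, 1) = 3  ⟹  A = 3  ✓
Hence u(x, y) = 3 y.

Answer: u(x, y) = 3 y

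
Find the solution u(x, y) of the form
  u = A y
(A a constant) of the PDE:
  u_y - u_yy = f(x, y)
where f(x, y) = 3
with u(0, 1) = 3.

Substitute the ansatz u = A y into the left-hand side.
Derivatives of the ansatz:
  u_y = A
  u_yy = 0
Term by term:
  u_y = A
  -u_yy = 0
So the left-hand side equals
  A
This must equal f(x, y) = 3 identically.
Matching coefficients of the independent functions:
  [constant term]:  A = 3
Solving: A = 3.
Check against the point condition:
  u(0, 1) = 3  ⟹  A = 3  ✓
Hence u(x, y) = 3 y.

Answer: u(x, y) = 3 y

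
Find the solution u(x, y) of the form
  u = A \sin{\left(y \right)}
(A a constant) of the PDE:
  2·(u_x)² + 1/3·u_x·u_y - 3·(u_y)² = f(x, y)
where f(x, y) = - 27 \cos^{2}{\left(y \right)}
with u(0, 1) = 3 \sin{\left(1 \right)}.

Substitute the ansatz u = A \sin{\left(y \right)} into the left-hand side.
Derivatives of the ansatz:
  u_x = 0
  u_y = A \cos{\left(y \right)}
Term by term:
  2·(u_x)² = 0
  1/3·u_x·u_y = 0
  -3·(u_y)² = - 3 A^{2} \cos^{2}{\left(y \right)}
So the left-hand side equals
  - 3 A^{2} \cos^{2}{\left(y \right)}
This must equal f(x, y) = - 27 \cos^{2}{\left(y \right)} identically.
Matching coefficients of the independent functions:
  [\cos^{2}{\left(y \right)}]:  - 3 A^{2} = -27
These equations allow (A) = (-3) or (3).
Impose the point condition(s):
  u(0, 1) = 3 \sin{\left(1 \right)}  ⟹  A \sin{\left(1 \right)} = 3 \sin{\left(1 \right)}
Only A = 3 satisfies everything.
Hence u(x, y) = 3 \sin{\left(y \right)}.

Answer: u(x, y) = 3 \sin{\left(y \right)}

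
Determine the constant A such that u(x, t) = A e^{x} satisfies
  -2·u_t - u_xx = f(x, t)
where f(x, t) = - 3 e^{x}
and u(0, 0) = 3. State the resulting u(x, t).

Substitute the ansatz u = A e^{x} into the left-hand side.
Derivatives of the ansatz:
  u_t = 0
  u_xx = A e^{x}
Term by term:
  -2·u_t = 0
  -u_xx = - A e^{x}
So the left-hand side equals
  - A e^{x}
This must equal f(x, t) = - 3 e^{x} identically.
Matching coefficients of the independent functions:
  [e^{x}]:  - A = -3
Solving: A = 3.
Check against the point condition:
  u(0, 0) = 3  ⟹  A = 3  ✓
Hence u(x, t) = 3 e^{x}.

Answer: u(x, t) = 3 e^{x}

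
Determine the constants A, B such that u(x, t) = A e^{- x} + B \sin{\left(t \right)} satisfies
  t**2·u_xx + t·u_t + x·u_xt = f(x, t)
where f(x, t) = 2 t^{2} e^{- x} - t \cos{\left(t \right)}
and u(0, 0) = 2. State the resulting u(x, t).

Substitute the ansatz u = A e^{- x} + B \sin{\left(t \right)} into the left-hand side.
Derivatives of the ansatz:
  u_xx = A e^{- x}
  u_t = B \cos{\left(t \right)}
  u_xt = 0
Term by term:
  t**2·u_xx = A t^{2} e^{- x}
  t·u_t = B t \cos{\left(t \right)}
  x·u_xt = 0
So the left-hand side equals
  A t^{2} e^{- x} + B t \cos{\left(t \right)}
This must equal f(x, t) = 2 t^{2} e^{- x} - t \cos{\left(t \right)} identically.
Matching coefficients of the independent functions:
  [t \cos{\left(t \right)}]:  B = -1
  [t^{2} e^{- x}]:  A = 2
Solving: A = 2, B = -1.
Check against the point condition:
  u(0, 0) = 2  ⟹  A = 2  ✓
Hence u(x, t) = - \sin{\left(t \right)} + 2 e^{- x}.

Answer: u(x, t) = - \sin{\left(t \right)} + 2 e^{- x}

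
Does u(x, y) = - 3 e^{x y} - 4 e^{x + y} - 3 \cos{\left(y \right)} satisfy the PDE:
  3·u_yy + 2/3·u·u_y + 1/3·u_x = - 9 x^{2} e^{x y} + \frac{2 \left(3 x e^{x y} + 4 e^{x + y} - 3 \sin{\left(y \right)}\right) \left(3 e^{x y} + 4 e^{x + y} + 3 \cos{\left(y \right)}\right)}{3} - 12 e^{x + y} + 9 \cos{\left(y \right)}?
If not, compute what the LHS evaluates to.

Evaluate each term of the left-hand side for u = - 3 e^{x y} - 4 e^{x + y} - 3 \cos{\left(y \right)}.
Derivatives:
  u_yy = - 3 x^{2} e^{x y} - 4 e^{x} e^{y} + 3 \cos{\left(y \right)}
  u_y = - 3 x e^{x y} - 4 e^{x} e^{y} + 3 \sin{\left(y \right)}
  u_x = - 3 y e^{x y} - 4 e^{x} e^{y}
Terms:
  3·u_yy = - 9 x^{2} e^{x y} - 12 e^{x + y} + 9 \cos{\left(y \right)}
  2/3·u·u_y = \frac{2 \left(3 x e^{x y} + 4 e^{x + y} - 3 \sin{\left(y \right)}\right) \left(3 e^{x y} + 4 e^{x + y} + 3 \cos{\left(y \right)}\right)}{3}
  1/3·u_x = - y e^{x y} - \frac{4 e^{x + y}}{3}
Sum: LHS = - 9 x^{2} e^{x y} - y e^{x y} + \frac{2 \left(3 x e^{x y} + 4 e^{x + y} - 3 \sin{\left(y \right)}\right) \left(3 e^{x y} + 4 e^{x + y} + 3 \cos{\left(y \right)}\right)}{3} - \frac{40 e^{x + y}}{3} + 9 \cos{\left(y \right)}
Given right-hand side: - 9 x^{2} e^{x y} + \frac{2 \left(3 x e^{x y} + 4 e^{x + y} - 3 \sin{\left(y \right)}\right) \left(3 e^{x y} + 4 e^{x + y} + 3 \cos{\left(y \right)}\right)}{3} - 12 e^{x + y} + 9 \cos{\left(y \right)}. Difference LHS − RHS = - y e^{x y} - \frac{4 e^{x + y}}{3} ≠ 0, so u is not a solution.

Answer: No, the LHS evaluates to - 9 x^{2} e^{x y} - y e^{x y} + \frac{2 \left(3 x e^{x y} + 4 e^{x + y} - 3 \sin{\left(y \right)}\right) \left(3 e^{x y} + 4 e^{x + y} + 3 \cos{\left(y \right)}\right)}{3} - \frac{40 e^{x + y}}{3} + 9 \cos{\left(y \right)}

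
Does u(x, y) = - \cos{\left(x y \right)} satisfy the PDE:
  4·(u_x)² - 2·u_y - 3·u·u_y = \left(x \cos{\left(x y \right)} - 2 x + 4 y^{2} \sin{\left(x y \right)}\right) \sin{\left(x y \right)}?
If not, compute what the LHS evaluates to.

Evaluate each term of the left-hand side for u = - \cos{\left(x y \right)}.
Derivatives:
  u_x = y \sin{\left(x y \right)}
  u_y = x \sin{\left(x y \right)}
Terms:
  4·(u_x)² = 4 y^{2} \sin^{2}{\left(x y \right)}
  -2·u_y = - 2 x \sin{\left(x y \right)}
  -3·u·u_y = \frac{3 x \sin{\left(2 x y \right)}}{2}
Sum: LHS = \left(3 x \cos{\left(x y \right)} - 2 x + 4 y^{2} \sin{\left(x y \right)}\right) \sin{\left(x y \right)}
Given right-hand side: \left(x \cos{\left(x y \right)} - 2 x + 4 y^{2} \sin{\left(x y \right)}\right) \sin{\left(x y \right)}. Difference LHS − RHS = x \sin{\left(2 x y \right)} ≠ 0, so u is not a solution.

Answer: No, the LHS evaluates to \left(3 x \cos{\left(x y \right)} - 2 x + 4 y^{2} \sin{\left(x y \right)}\right) \sin{\left(x y \right)}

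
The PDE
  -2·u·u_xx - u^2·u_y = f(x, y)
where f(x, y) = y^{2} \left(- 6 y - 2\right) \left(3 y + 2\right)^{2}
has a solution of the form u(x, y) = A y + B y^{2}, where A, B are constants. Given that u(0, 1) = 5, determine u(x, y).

Substitute the ansatz u = A y + B y^{2} into the left-hand side.
Derivatives of the ansatz:
  u_xx = 0
  u_y = A + 2 B y
Term by term:
  -2·u·u_xx = 0
  -u^2·u_y = - A^{3} y^{2} - 4 A^{2} B y^{3} - 5 A B^{2} y^{4} - 2 B^{3} y^{5}
So the left-hand side equals
  - A^{3} y^{2} - 4 A^{2} B y^{3} - 5 A B^{2} y^{4} - 2 B^{3} y^{5}
This must equal f(x, y) identically; expanded, f = - 54 y^{5} - 90 y^{4} - 48 y^{3} - 8 y^{2}.
Matching coefficients of the independent functions:
  [y^{2}]:  - A^{3} = -8
  [y^{3}]:  - 4 A^{2} B = -48
  [y^{4}]:  - 5 A B^{2} = -90
  [y^{5}]:  - 2 B^{3} = -54
Solving: A = 2, B = 3.
Check against the point condition:
  u(0, 1) = 5  ⟹  A + B = 5  ✓
Hence u(x, y) = 3 y^{2} + 2 y.

Answer: u(x, y) = 3 y^{2} + 2 y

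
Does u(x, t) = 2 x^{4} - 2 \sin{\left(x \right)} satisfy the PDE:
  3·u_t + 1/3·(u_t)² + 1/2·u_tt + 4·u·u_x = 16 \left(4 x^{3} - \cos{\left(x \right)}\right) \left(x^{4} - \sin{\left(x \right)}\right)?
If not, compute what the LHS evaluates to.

Evaluate each term of the left-hand side for u = 2 x^{4} - 2 \sin{\left(x \right)}.
Derivatives:
  u_t = 0
  u_tt = 0
  u_x = 8 x^{3} - 2 \cos{\left(x \right)}
Terms:
  3·u_t = 0
  1/3·(u_t)² = 0
  1/2·u_tt = 0
  4·u·u_x = 16 \left(4 x^{3} - \cos{\left(x \right)}\right) \left(x^{4} - \sin{\left(x \right)}\right)
Sum: LHS = 16 \left(4 x^{3} - \cos{\left(x \right)}\right) \left(x^{4} - \sin{\left(x \right)}\right)
This is exactly the given right-hand side, so u is a solution.

Answer: Yes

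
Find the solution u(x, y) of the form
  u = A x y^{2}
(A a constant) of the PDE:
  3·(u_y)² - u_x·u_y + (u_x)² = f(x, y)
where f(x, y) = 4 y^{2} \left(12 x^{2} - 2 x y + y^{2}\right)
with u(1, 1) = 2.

Answer: u(x, y) = 2 x y^{2}

Derivation:
Substitute the ansatz u = A x y^{2} into the left-hand side.
Derivatives of the ansatz:
  u_y = 2 A x y
  u_x = A y^{2}
Term by term:
  3·(u_y)² = 12 A^{2} x^{2} y^{2}
  -u_x·u_y = - 2 A^{2} x y^{3}
  (u_x)² = A^{2} y^{4}
So the left-hand side equals
  12 A^{2} x^{2} y^{2} - 2 A^{2} x y^{3} + A^{2} y^{4}
This must equal f(x, y) identically; expanded, f = 48 x^{2} y^{2} - 8 x y^{3} + 4 y^{4}.
Matching coefficients of the independent functions:
  [y^{4}]:  A^{2} = 4
  [x y^{3}]:  - 2 A^{2} = -8
  [x^{2} y^{2}]:  12 A^{2} = 48
These equations allow (A) = (-2) or (2).
Impose the point condition(s):
  u(1, 1) = 2  ⟹  A = 2
Only A = 2 satisfies everything.
Hence u(x, y) = 2 x y^{2}.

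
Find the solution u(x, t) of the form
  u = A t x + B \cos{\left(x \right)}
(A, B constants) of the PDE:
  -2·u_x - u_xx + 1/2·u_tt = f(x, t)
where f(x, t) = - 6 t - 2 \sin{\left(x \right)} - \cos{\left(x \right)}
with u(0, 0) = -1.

Answer: u(x, t) = 3 t x - \cos{\left(x \right)}

Derivation:
Substitute the ansatz u = A t x + B \cos{\left(x \right)} into the left-hand side.
Derivatives of the ansatz:
  u_x = A t - B \sin{\left(x \right)}
  u_xx = - B \cos{\left(x \right)}
  u_tt = 0
Term by term:
  -2·u_x = - 2 A t + 2 B \sin{\left(x \right)}
  -u_xx = B \cos{\left(x \right)}
  1/2·u_tt = 0
So the left-hand side equals
  - 2 A t + 2 B \sin{\left(x \right)} + B \cos{\left(x \right)}
This must equal f(x, t) = - 6 t - 2 \sin{\left(x \right)} - \cos{\left(x \right)} identically.
Matching coefficients of the independent functions:
  [t]:  - 2 A = -6
  [\sin{\left(x \right)}]:  2 B = -2
  [\cos{\left(x \right)}]:  B = -1
Solving: A = 3, B = -1.
Check against the point condition:
  u(0, 0) = -1  ⟹  B = -1  ✓
Hence u(x, t) = 3 t x - \cos{\left(x \right)}.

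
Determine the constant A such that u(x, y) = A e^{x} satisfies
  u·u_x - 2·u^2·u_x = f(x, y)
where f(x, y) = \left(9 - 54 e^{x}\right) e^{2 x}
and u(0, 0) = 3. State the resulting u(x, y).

Substitute the ansatz u = A e^{x} into the left-hand side.
Derivatives of the ansatz:
  u_x = A e^{x}
Term by term:
  u·u_x = A^{2} e^{2 x}
  -2·u^2·u_x = - 2 A^{3} e^{3 x}
So the left-hand side equals
  - 2 A^{3} e^{3 x} + A^{2} e^{2 x}
This must equal f(x, y) identically; expanded, f = - 54 e^{3 x} + 9 e^{2 x}.
Matching coefficients of the independent functions:
  [e^{2 x}]:  A^{2} = 9
  [e^{3 x}]:  - 2 A^{3} = -54
Solving: A = 3.
Check against the point condition:
  u(0, 0) = 3  ⟹  A = 3  ✓
Hence u(x, y) = 3 e^{x}.

Answer: u(x, y) = 3 e^{x}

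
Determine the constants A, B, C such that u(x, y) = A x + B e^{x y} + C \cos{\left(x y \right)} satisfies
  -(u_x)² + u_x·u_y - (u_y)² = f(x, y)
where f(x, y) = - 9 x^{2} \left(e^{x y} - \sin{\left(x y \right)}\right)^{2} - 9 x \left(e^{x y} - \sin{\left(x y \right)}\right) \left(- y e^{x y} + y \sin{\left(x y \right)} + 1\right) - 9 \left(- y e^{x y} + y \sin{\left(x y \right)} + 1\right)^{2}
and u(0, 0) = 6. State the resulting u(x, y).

Substitute the ansatz u = A x + B e^{x y} + C \cos{\left(x y \right)} into the left-hand side.
Derivatives of the ansatz:
  u_x = A + B y e^{x y} - C y \sin{\left(x y \right)}
  u_y = B x e^{x y} - C x \sin{\left(x y \right)}
Term by term:
  -(u_x)² = - A^{2} - 2 A B y e^{x y} + 2 A C y \sin{\left(x y \right)} - B^{2} y^{2} e^{2 x y} + 2 B C y^{2} e^{x y} \sin{\left(x y \right)} - C^{2} y^{2} \sin^{2}{\left(x y \right)}
  u_x·u_y = A B x e^{x y} - A C x \sin{\left(x y \right)} + B^{2} x y e^{2 x y} - 2 B C x y e^{x y} \sin{\left(x y \right)} + C^{2} x y \sin^{2}{\left(x y \right)}
  -(u_y)² = - B^{2} x^{2} e^{2 x y} + 2 B C x^{2} e^{x y} \sin{\left(x y \right)} - C^{2} x^{2} \sin^{2}{\left(x y \right)}
So the left-hand side equals
  - A^{2} + A B x e^{x y} - 2 A B y e^{x y} - A C x \sin{\left(x y \right)} + 2 A C y \sin{\left(x y \right)} - B^{2} x^{2} e^{2 x y} + B^{2} x y e^{2 x y} - B^{2} y^{2} e^{2 x y} + 2 B C x^{2} e^{x y} \sin{\left(x y \right)} - 2 B C x y e^{x y} \sin{\left(x y \right)} + 2 B C y^{2} e^{x y} \sin{\left(x y \right)} - C^{2} x^{2} \sin^{2}{\left(x y \right)} + C^{2} x y \sin^{2}{\left(x y \right)} - C^{2} y^{2} \sin^{2}{\left(x y \right)}
This must equal f(x, y) identically; expanded, f = - 9 x^{2} e^{2 x y} + 18 x^{2} e^{x y} \sin{\left(x y \right)} - 9 x^{2} \sin^{2}{\left(x y \right)} + 9 x y e^{2 x y} - 18 x y e^{x y} \sin{\left(x y \right)} + 9 x y \sin^{2}{\left(x y \right)} - 9 x e^{x y} + 9 x \sin{\left(x y \right)} - 9 y^{2} e^{2 x y} + 18 y^{2} e^{x y} \sin{\left(x y \right)} - 9 y^{2} \sin^{2}{\left(x y \right)} + 18 y e^{x y} - 18 y \sin{\left(x y \right)} - 9.
Matching coefficients of the independent functions:
  [constant term]:  - A^{2} = -9
  [x e^{x y}]:  A B = -9
  [x \sin{\left(x y \right)}]:  - A C = 9
  [x^{2} e^{2 x y}, y^{2} e^{2 x y}]:  - B^{2} = -9
  [x^{2} \sin^{2}{\left(x y \right)}, y^{2} \sin^{2}{\left(x y \right)}]:  - C^{2} = -9
  [y e^{x y}]:  - 2 A B = 18
  [y \sin{\left(x y \right)}]:  2 A C = -18
  [x y e^{2 x y}]:  B^{2} = 9
  [x y \sin^{2}{\left(x y \right)}]:  C^{2} = 9
  [x^{2} e^{x y} \sin{\left(x y \right)}, y^{2} e^{x y} \sin{\left(x y \right)}]:  2 B C = 18
  [x y e^{x y} \sin{\left(x y \right)}]:  - 2 B C = -18
These equations allow (A, B, C) = (-3, 3, 3) or (3, -3, -3).
Impose the point condition(s):
  u(0, 0) = 6  ⟹  B + C = 6
Only A = -3, B = 3, C = 3 satisfies everything.
Hence u(x, y) = - 3 x + 3 e^{x y} + 3 \cos{\left(x y \right)}.

Answer: u(x, y) = - 3 x + 3 e^{x y} + 3 \cos{\left(x y \right)}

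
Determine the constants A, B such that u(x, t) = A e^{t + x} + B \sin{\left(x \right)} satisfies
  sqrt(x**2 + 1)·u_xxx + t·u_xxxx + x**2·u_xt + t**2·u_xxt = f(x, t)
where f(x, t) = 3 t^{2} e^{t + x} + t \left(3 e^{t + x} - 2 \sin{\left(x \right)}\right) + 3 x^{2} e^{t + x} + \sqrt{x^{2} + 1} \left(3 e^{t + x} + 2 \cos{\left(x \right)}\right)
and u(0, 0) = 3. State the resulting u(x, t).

Answer: u(x, t) = 3 e^{t + x} - 2 \sin{\left(x \right)}

Derivation:
Substitute the ansatz u = A e^{t + x} + B \sin{\left(x \right)} into the left-hand side.
Derivatives of the ansatz:
  u_xxx = A e^{t} e^{x} - B \cos{\left(x \right)}
  u_xxxx = A e^{t} e^{x} + B \sin{\left(x \right)}
  u_xt = A e^{t} e^{x}
  u_xxt = A e^{t} e^{x}
Term by term:
  sqrt(x**2 + 1)·u_xxx = A \sqrt{x^{2} + 1} e^{t} e^{x} - B \sqrt{x^{2} + 1} \cos{\left(x \right)}
  t·u_xxxx = A t e^{t} e^{x} + B t \sin{\left(x \right)}
  x**2·u_xt = A x^{2} e^{t} e^{x}
  t**2·u_xxt = A t^{2} e^{t} e^{x}
So the left-hand side equals
  A t^{2} e^{t} e^{x} + A t e^{t} e^{x} + A x^{2} e^{t} e^{x} + A \sqrt{x^{2} + 1} e^{t} e^{x} + B t \sin{\left(x \right)} - B \sqrt{x^{2} + 1} \cos{\left(x \right)}
This must equal f(x, t) identically; expanded, f = 3 t^{2} e^{t} e^{x} + 3 t e^{t} e^{x} - 2 t \sin{\left(x \right)} + 3 x^{2} e^{t} e^{x} + 3 \sqrt{x^{2} + 1} e^{t} e^{x} + 2 \sqrt{x^{2} + 1} \cos{\left(x \right)}.
Matching coefficients of the independent functions:
  [t \sin{\left(x \right)}]:  B = -2
  [\sqrt{x^{2} + 1} \cos{\left(x \right)}]:  - B = 2
  [t e^{t} e^{x}, t^{2} e^{t} e^{x}, x^{2} e^{t} e^{x}, \sqrt{x^{2} + 1} e^{t} e^{x}]:  A = 3
Solving: A = 3, B = -2.
Check against the point condition:
  u(0, 0) = 3  ⟹  A = 3  ✓
Hence u(x, t) = 3 e^{t + x} - 2 \sin{\left(x \right)}.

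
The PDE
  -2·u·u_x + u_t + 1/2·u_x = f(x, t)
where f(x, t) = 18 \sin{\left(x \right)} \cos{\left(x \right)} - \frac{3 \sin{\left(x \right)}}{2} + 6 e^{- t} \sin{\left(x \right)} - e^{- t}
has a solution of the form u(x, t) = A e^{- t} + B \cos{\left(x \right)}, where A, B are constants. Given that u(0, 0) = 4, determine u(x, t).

Answer: u(x, t) = 3 \cos{\left(x \right)} + e^{- t}

Derivation:
Substitute the ansatz u = A e^{- t} + B \cos{\left(x \right)} into the left-hand side.
Derivatives of the ansatz:
  u_x = - B \sin{\left(x \right)}
  u_t = - A e^{- t}
Term by term:
  -2·u·u_x = 2 A B e^{- t} \sin{\left(x \right)} + 2 B^{2} \sin{\left(x \right)} \cos{\left(x \right)}
  u_t = - A e^{- t}
  1/2·u_x = - \frac{B \sin{\left(x \right)}}{2}
So the left-hand side equals
  2 A B e^{- t} \sin{\left(x \right)} - A e^{- t} + 2 B^{2} \sin{\left(x \right)} \cos{\left(x \right)} - \frac{B \sin{\left(x \right)}}{2}
This must equal f(x, t) = 18 \sin{\left(x \right)} \cos{\left(x \right)} - \frac{3 \sin{\left(x \right)}}{2} + 6 e^{- t} \sin{\left(x \right)} - e^{- t} identically.
Matching coefficients of the independent functions:
  [e^{- t} \sin{\left(x \right)}]:  2 A B = 6
  [\sin{\left(x \right)} \cos{\left(x \right)}]:  2 B^{2} = 18
  [e^{- t}]:  - A = -1
  [\sin{\left(x \right)}]:  - \frac{B}{2} = - \frac{3}{2}
Solving: A = 1, B = 3.
Check against the point condition:
  u(0, 0) = 4  ⟹  A + B = 4  ✓
Hence u(x, t) = 3 \cos{\left(x \right)} + e^{- t}.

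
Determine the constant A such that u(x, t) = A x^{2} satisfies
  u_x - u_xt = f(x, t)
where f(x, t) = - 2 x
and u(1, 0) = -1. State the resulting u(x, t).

Substitute the ansatz u = A x^{2} into the left-hand side.
Derivatives of the ansatz:
  u_x = 2 A x
  u_xt = 0
Term by term:
  u_x = 2 A x
  -u_xt = 0
So the left-hand side equals
  2 A x
This must equal f(x, t) = - 2 x identically.
Matching coefficients of the independent functions:
  [x]:  2 A = -2
Solving: A = -1.
Check against the point condition:
  u(1, 0) = -1  ⟹  A = -1  ✓
Hence u(x, t) = - x^{2}.

Answer: u(x, t) = - x^{2}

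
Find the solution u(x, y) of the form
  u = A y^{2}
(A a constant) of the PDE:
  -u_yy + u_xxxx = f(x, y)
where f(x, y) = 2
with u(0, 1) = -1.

Substitute the ansatz u = A y^{2} into the left-hand side.
Derivatives of the ansatz:
  u_yy = 2 A
  u_xxxx = 0
Term by term:
  -u_yy = - 2 A
  u_xxxx = 0
So the left-hand side equals
  - 2 A
This must equal f(x, y) = 2 identically.
Matching coefficients of the independent functions:
  [constant term]:  - 2 A = 2
Solving: A = -1.
Check against the point condition:
  u(0, 1) = -1  ⟹  A = -1  ✓
Hence u(x, y) = - y^{2}.

Answer: u(x, y) = - y^{2}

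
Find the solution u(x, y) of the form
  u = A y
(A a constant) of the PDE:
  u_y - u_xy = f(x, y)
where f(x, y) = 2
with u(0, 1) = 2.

Substitute the ansatz u = A y into the left-hand side.
Derivatives of the ansatz:
  u_y = A
  u_xy = 0
Term by term:
  u_y = A
  -u_xy = 0
So the left-hand side equals
  A
This must equal f(x, y) = 2 identically.
Matching coefficients of the independent functions:
  [constant term]:  A = 2
Solving: A = 2.
Check against the point condition:
  u(0, 1) = 2  ⟹  A = 2  ✓
Hence u(x, y) = 2 y.

Answer: u(x, y) = 2 y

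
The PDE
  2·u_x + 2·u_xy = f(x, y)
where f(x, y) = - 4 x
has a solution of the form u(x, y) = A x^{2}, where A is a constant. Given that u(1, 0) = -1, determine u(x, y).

Answer: u(x, y) = - x^{2}

Derivation:
Substitute the ansatz u = A x^{2} into the left-hand side.
Derivatives of the ansatz:
  u_x = 2 A x
  u_xy = 0
Term by term:
  2·u_x = 4 A x
  2·u_xy = 0
So the left-hand side equals
  4 A x
This must equal f(x, y) = - 4 x identically.
Matching coefficients of the independent functions:
  [x]:  4 A = -4
Solving: A = -1.
Check against the point condition:
  u(1, 0) = -1  ⟹  A = -1  ✓
Hence u(x, y) = - x^{2}.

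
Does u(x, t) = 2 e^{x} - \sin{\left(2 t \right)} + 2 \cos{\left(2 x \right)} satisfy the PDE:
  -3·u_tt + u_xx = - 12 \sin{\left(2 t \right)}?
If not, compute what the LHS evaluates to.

Evaluate each term of the left-hand side for u = 2 e^{x} - \sin{\left(2 t \right)} + 2 \cos{\left(2 x \right)}.
Derivatives:
  u_tt = 4 \sin{\left(2 t \right)}
  u_xx = 2 e^{x} - 8 \cos{\left(2 x \right)}
Terms:
  -3·u_tt = - 12 \sin{\left(2 t \right)}
  u_xx = 2 e^{x} - 8 \cos{\left(2 x \right)}
Sum: LHS = 2 e^{x} - 12 \sin{\left(2 t \right)} - 8 \cos{\left(2 x \right)}
Given right-hand side: - 12 \sin{\left(2 t \right)}. Difference LHS − RHS = 2 e^{x} - 8 \cos{\left(2 x \right)} ≠ 0, so u is not a solution.

Answer: No, the LHS evaluates to 2 e^{x} - 12 \sin{\left(2 t \right)} - 8 \cos{\left(2 x \right)}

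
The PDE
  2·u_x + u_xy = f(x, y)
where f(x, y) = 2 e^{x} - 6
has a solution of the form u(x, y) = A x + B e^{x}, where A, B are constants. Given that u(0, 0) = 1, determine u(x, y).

Substitute the ansatz u = A x + B e^{x} into the left-hand side.
Derivatives of the ansatz:
  u_x = A + B e^{x}
  u_xy = 0
Term by term:
  2·u_x = 2 A + 2 B e^{x}
  u_xy = 0
So the left-hand side equals
  2 A + 2 B e^{x}
This must equal f(x, y) = 2 e^{x} - 6 identically.
Matching coefficients of the independent functions:
  [constant term]:  2 A = -6
  [e^{x}]:  2 B = 2
Solving: A = -3, B = 1.
Check against the point condition:
  u(0, 0) = 1  ⟹  B = 1  ✓
Hence u(x, y) = - 3 x + e^{x}.

Answer: u(x, y) = - 3 x + e^{x}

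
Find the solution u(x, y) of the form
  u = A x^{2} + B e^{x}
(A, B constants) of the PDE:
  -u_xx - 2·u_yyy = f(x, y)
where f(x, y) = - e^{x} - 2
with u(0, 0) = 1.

Substitute the ansatz u = A x^{2} + B e^{x} into the left-hand side.
Derivatives of the ansatz:
  u_xx = 2 A + B e^{x}
  u_yyy = 0
Term by term:
  -u_xx = - 2 A - B e^{x}
  -2·u_yyy = 0
So the left-hand side equals
  - 2 A - B e^{x}
This must equal f(x, y) = - e^{x} - 2 identically.
Matching coefficients of the independent functions:
  [constant term]:  - 2 A = -2
  [e^{x}]:  - B = -1
Solving: A = 1, B = 1.
Check against the point condition:
  u(0, 0) = 1  ⟹  B = 1  ✓
Hence u(x, y) = x^{2} + e^{x}.

Answer: u(x, y) = x^{2} + e^{x}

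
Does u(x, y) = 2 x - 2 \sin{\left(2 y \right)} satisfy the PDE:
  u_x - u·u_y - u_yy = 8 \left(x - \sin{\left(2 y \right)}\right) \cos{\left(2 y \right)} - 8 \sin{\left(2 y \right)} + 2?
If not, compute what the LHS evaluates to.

Answer: Yes

Derivation:
Evaluate each term of the left-hand side for u = 2 x - 2 \sin{\left(2 y \right)}.
Derivatives:
  u_x = 2
  u_y = - 4 \cos{\left(2 y \right)}
  u_yy = 8 \sin{\left(2 y \right)}
Terms:
  u_x = 2
  -u·u_y = 8 \left(x - \sin{\left(2 y \right)}\right) \cos{\left(2 y \right)}
  -u_yy = - 8 \sin{\left(2 y \right)}
Sum: LHS = 8 \left(x - \sin{\left(2 y \right)}\right) \cos{\left(2 y \right)} - 8 \sin{\left(2 y \right)} + 2
This is exactly the given right-hand side, so u is a solution.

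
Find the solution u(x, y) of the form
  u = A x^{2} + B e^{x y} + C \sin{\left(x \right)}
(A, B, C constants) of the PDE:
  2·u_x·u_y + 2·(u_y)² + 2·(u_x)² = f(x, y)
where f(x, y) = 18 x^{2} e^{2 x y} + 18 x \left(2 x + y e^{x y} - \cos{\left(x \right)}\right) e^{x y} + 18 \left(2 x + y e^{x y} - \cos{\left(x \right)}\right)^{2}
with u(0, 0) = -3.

Answer: u(x, y) = - 3 x^{2} - 3 e^{x y} + 3 \sin{\left(x \right)}

Derivation:
Substitute the ansatz u = A x^{2} + B e^{x y} + C \sin{\left(x \right)} into the left-hand side.
Derivatives of the ansatz:
  u_x = 2 A x + B y e^{x y} + C \cos{\left(x \right)}
  u_y = B x e^{x y}
Term by term:
  2·u_x·u_y = 4 A B x^{2} e^{x y} + 2 B^{2} x y e^{2 x y} + 2 B C x e^{x y} \cos{\left(x \right)}
  2·(u_y)² = 2 B^{2} x^{2} e^{2 x y}
  2·(u_x)² = 8 A^{2} x^{2} + 8 A B x y e^{x y} + 8 A C x \cos{\left(x \right)} + 2 B^{2} y^{2} e^{2 x y} + 4 B C y e^{x y} \cos{\left(x \right)} + 2 C^{2} \cos^{2}{\left(x \right)}
So the left-hand side equals
  8 A^{2} x^{2} + 4 A B x^{2} e^{x y} + 8 A B x y e^{x y} + 8 A C x \cos{\left(x \right)} + 2 B^{2} x^{2} e^{2 x y} + 2 B^{2} x y e^{2 x y} + 2 B^{2} y^{2} e^{2 x y} + 2 B C x e^{x y} \cos{\left(x \right)} + 4 B C y e^{x y} \cos{\left(x \right)} + 2 C^{2} \cos^{2}{\left(x \right)}
This must equal f(x, y) identically; expanded, f = 18 x^{2} e^{2 x y} + 36 x^{2} e^{x y} + 72 x^{2} + 18 x y e^{2 x y} + 72 x y e^{x y} - 18 x e^{x y} \cos{\left(x \right)} - 72 x \cos{\left(x \right)} + 18 y^{2} e^{2 x y} - 36 y e^{x y} \cos{\left(x \right)} + 18 \cos^{2}{\left(x \right)}.
Matching coefficients of the independent functions:
  [x^{2}]:  8 A^{2} = 72
  [x \cos{\left(x \right)}]:  8 A C = -72
  [x^{2} e^{x y}]:  4 A B = 36
  [x^{2} e^{2 x y}, y^{2} e^{2 x y}, x y e^{2 x y}]:  2 B^{2} = 18
  [x y e^{x y}]:  8 A B = 72
  [x e^{x y} \cos{\left(x \right)}]:  2 B C = -18
  [y e^{x y} \cos{\left(x \right)}]:  4 B C = -36
  [\cos^{2}{\left(x \right)}]:  2 C^{2} = 18
These equations allow (A, B, C) = (-3, -3, 3) or (3, 3, -3).
Impose the point condition(s):
  u(0, 0) = -3  ⟹  B = -3
Only A = -3, B = -3, C = 3 satisfies everything.
Hence u(x, y) = - 3 x^{2} - 3 e^{x y} + 3 \sin{\left(x \right)}.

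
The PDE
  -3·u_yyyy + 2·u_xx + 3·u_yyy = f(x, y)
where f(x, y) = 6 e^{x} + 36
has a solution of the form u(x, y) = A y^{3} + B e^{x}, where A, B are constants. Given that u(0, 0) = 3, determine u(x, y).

Answer: u(x, y) = 2 y^{3} + 3 e^{x}

Derivation:
Substitute the ansatz u = A y^{3} + B e^{x} into the left-hand side.
Derivatives of the ansatz:
  u_yyyy = 0
  u_xx = B e^{x}
  u_yyy = 6 A
Term by term:
  -3·u_yyyy = 0
  2·u_xx = 2 B e^{x}
  3·u_yyy = 18 A
So the left-hand side equals
  18 A + 2 B e^{x}
This must equal f(x, y) = 6 e^{x} + 36 identically.
Matching coefficients of the independent functions:
  [constant term]:  18 A = 36
  [e^{x}]:  2 B = 6
Solving: A = 2, B = 3.
Check against the point condition:
  u(0, 0) = 3  ⟹  B = 3  ✓
Hence u(x, y) = 2 y^{3} + 3 e^{x}.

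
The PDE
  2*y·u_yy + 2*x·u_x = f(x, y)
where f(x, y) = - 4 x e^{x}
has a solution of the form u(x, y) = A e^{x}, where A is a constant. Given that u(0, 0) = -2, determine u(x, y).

Substitute the ansatz u = A e^{x} into the left-hand side.
Derivatives of the ansatz:
  u_yy = 0
  u_x = A e^{x}
Term by term:
  2*y·u_yy = 0
  2*x·u_x = 2 A x e^{x}
So the left-hand side equals
  2 A x e^{x}
This must equal f(x, y) = - 4 x e^{x} identically.
Matching coefficients of the independent functions:
  [x e^{x}]:  2 A = -4
Solving: A = -2.
Check against the point condition:
  u(0, 0) = -2  ⟹  A = -2  ✓
Hence u(x, y) = - 2 e^{x}.

Answer: u(x, y) = - 2 e^{x}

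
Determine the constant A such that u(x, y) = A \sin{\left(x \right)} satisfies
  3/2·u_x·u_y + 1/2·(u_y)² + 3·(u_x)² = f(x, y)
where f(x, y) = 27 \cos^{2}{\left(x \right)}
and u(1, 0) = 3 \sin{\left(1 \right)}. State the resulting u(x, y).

Substitute the ansatz u = A \sin{\left(x \right)} into the left-hand side.
Derivatives of the ansatz:
  u_x = A \cos{\left(x \right)}
  u_y = 0
Term by term:
  3/2·u_x·u_y = 0
  1/2·(u_y)² = 0
  3·(u_x)² = 3 A^{2} \cos^{2}{\left(x \right)}
So the left-hand side equals
  3 A^{2} \cos^{2}{\left(x \right)}
This must equal f(x, y) = 27 \cos^{2}{\left(x \right)} identically.
Matching coefficients of the independent functions:
  [\cos^{2}{\left(x \right)}]:  3 A^{2} = 27
These equations allow (A) = (-3) or (3).
Impose the point condition(s):
  u(1, 0) = 3 \sin{\left(1 \right)}  ⟹  A \sin{\left(1 \right)} = 3 \sin{\left(1 \right)}
Only A = 3 satisfies everything.
Hence u(x, y) = 3 \sin{\left(x \right)}.

Answer: u(x, y) = 3 \sin{\left(x \right)}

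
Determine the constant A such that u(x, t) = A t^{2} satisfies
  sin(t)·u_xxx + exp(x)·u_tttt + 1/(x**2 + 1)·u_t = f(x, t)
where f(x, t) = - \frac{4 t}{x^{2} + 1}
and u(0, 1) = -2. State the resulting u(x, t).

Answer: u(x, t) = - 2 t^{2}

Derivation:
Substitute the ansatz u = A t^{2} into the left-hand side.
Derivatives of the ansatz:
  u_xxx = 0
  u_tttt = 0
  u_t = 2 A t
Term by term:
  sin(t)·u_xxx = 0
  exp(x)·u_tttt = 0
  1/(x**2 + 1)·u_t = \frac{2 A t}{x^{2} + 1}
So the left-hand side equals
  \frac{2 A t}{x^{2} + 1}
This must equal f(x, t) = - \frac{4 t}{x^{2} + 1} identically.
Matching coefficients of the independent functions:
  [\frac{t}{x^{2} + 1}]:  2 A = -4
Solving: A = -2.
Check against the point condition:
  u(0, 1) = -2  ⟹  A = -2  ✓
Hence u(x, t) = - 2 t^{2}.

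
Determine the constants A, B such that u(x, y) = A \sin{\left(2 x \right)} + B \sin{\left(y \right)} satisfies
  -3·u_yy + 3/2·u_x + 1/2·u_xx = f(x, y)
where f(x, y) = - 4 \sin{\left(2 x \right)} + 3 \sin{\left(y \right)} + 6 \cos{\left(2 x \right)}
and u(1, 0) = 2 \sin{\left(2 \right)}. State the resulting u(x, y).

Answer: u(x, y) = 2 \sin{\left(2 x \right)} + \sin{\left(y \right)}

Derivation:
Substitute the ansatz u = A \sin{\left(2 x \right)} + B \sin{\left(y \right)} into the left-hand side.
Derivatives of the ansatz:
  u_yy = - B \sin{\left(y \right)}
  u_x = 2 A \cos{\left(2 x \right)}
  u_xx = - 4 A \sin{\left(2 x \right)}
Term by term:
  -3·u_yy = 3 B \sin{\left(y \right)}
  3/2·u_x = 3 A \cos{\left(2 x \right)}
  1/2·u_xx = - 2 A \sin{\left(2 x \right)}
So the left-hand side equals
  - 2 A \sin{\left(2 x \right)} + 3 A \cos{\left(2 x \right)} + 3 B \sin{\left(y \right)}
This must equal f(x, y) = - 4 \sin{\left(2 x \right)} + 3 \sin{\left(y \right)} + 6 \cos{\left(2 x \right)} identically.
Matching coefficients of the independent functions:
  [\sin{\left(2 x \right)}]:  - 2 A = -4
  [\sin{\left(y \right)}]:  3 B = 3
  [\cos{\left(2 x \right)}]:  3 A = 6
Solving: A = 2, B = 1.
Check against the point condition:
  u(1, 0) = 2 \sin{\left(2 \right)}  ⟹  A \sin{\left(2 \right)} = 2 \sin{\left(2 \right)}  ✓
Hence u(x, y) = 2 \sin{\left(2 x \right)} + \sin{\left(y \right)}.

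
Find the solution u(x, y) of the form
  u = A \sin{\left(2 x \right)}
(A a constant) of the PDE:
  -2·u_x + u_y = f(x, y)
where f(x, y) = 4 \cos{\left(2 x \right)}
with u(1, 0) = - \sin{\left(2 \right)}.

Answer: u(x, y) = - \sin{\left(2 x \right)}

Derivation:
Substitute the ansatz u = A \sin{\left(2 x \right)} into the left-hand side.
Derivatives of the ansatz:
  u_x = 2 A \cos{\left(2 x \right)}
  u_y = 0
Term by term:
  -2·u_x = - 4 A \cos{\left(2 x \right)}
  u_y = 0
So the left-hand side equals
  - 4 A \cos{\left(2 x \right)}
This must equal f(x, y) = 4 \cos{\left(2 x \right)} identically.
Matching coefficients of the independent functions:
  [\cos{\left(2 x \right)}]:  - 4 A = 4
Solving: A = -1.
Check against the point condition:
  u(1, 0) = - \sin{\left(2 \right)}  ⟹  A \sin{\left(2 \right)} = - \sin{\left(2 \right)}  ✓
Hence u(x, y) = - \sin{\left(2 x \right)}.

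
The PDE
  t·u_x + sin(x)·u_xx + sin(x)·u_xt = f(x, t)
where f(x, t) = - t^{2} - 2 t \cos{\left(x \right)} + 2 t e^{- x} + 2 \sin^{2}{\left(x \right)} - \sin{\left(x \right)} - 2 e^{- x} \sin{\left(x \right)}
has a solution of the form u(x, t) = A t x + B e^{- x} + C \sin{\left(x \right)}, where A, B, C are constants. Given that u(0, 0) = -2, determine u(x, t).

Substitute the ansatz u = A t x + B e^{- x} + C \sin{\left(x \right)} into the left-hand side.
Derivatives of the ansatz:
  u_x = A t - B e^{- x} + C \cos{\left(x \right)}
  u_xx = B e^{- x} - C \sin{\left(x \right)}
  u_xt = A
Term by term:
  t·u_x = A t^{2} - B t e^{- x} + C t \cos{\left(x \right)}
  sin(x)·u_xx = B e^{- x} \sin{\left(x \right)} - C \sin^{2}{\left(x \right)}
  sin(x)·u_xt = A \sin{\left(x \right)}
So the left-hand side equals
  A t^{2} + A \sin{\left(x \right)} - B t e^{- x} + B e^{- x} \sin{\left(x \right)} + C t \cos{\left(x \right)} - C \sin^{2}{\left(x \right)}
This must equal f(x, t) = - t^{2} - 2 t \cos{\left(x \right)} + 2 t e^{- x} + 2 \sin^{2}{\left(x \right)} - \sin{\left(x \right)} - 2 e^{- x} \sin{\left(x \right)} identically.
Matching coefficients of the independent functions:
  [t^{2}, \sin{\left(x \right)}]:  A = -1
  [t e^{- x}]:  - B = 2
  [t \cos{\left(x \right)}]:  C = -2
  [e^{- x} \sin{\left(x \right)}]:  B = -2
  [\sin^{2}{\left(x \right)}]:  - C = 2
Solving: A = -1, B = -2, C = -2.
Check against the point condition:
  u(0, 0) = -2  ⟹  B = -2  ✓
Hence u(x, t) = - t x - 2 \sin{\left(x \right)} - 2 e^{- x}.

Answer: u(x, t) = - t x - 2 \sin{\left(x \right)} - 2 e^{- x}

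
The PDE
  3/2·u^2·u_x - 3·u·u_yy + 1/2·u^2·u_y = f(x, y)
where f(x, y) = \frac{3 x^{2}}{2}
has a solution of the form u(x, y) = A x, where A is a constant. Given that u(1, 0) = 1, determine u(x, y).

Answer: u(x, y) = x

Derivation:
Substitute the ansatz u = A x into the left-hand side.
Derivatives of the ansatz:
  u_x = A
  u_yy = 0
  u_y = 0
Term by term:
  3/2·u^2·u_x = \frac{3 A^{3} x^{2}}{2}
  -3·u·u_yy = 0
  1/2·u^2·u_y = 0
So the left-hand side equals
  \frac{3 A^{3} x^{2}}{2}
This must equal f(x, y) = \frac{3 x^{2}}{2} identically.
Matching coefficients of the independent functions:
  [x^{2}]:  \frac{3 A^{3}}{2} = \frac{3}{2}
Solving: A = 1.
Check against the point condition:
  u(1, 0) = 1  ⟹  A = 1  ✓
Hence u(x, y) = x.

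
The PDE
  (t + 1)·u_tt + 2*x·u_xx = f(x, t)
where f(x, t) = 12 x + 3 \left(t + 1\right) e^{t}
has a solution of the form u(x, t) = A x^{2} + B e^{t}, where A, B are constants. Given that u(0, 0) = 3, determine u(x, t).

Substitute the ansatz u = A x^{2} + B e^{t} into the left-hand side.
Derivatives of the ansatz:
  u_tt = B e^{t}
  u_xx = 2 A
Term by term:
  (t + 1)·u_tt = B t e^{t} + B e^{t}
  2*x·u_xx = 4 A x
So the left-hand side equals
  4 A x + B t e^{t} + B e^{t}
This must equal f(x, t) identically; expanded, f = 3 t e^{t} + 12 x + 3 e^{t}.
Matching coefficients of the independent functions:
  [x]:  4 A = 12
  [t e^{t}, e^{t}]:  B = 3
Solving: A = 3, B = 3.
Check against the point condition:
  u(0, 0) = 3  ⟹  B = 3  ✓
Hence u(x, t) = 3 x^{2} + 3 e^{t}.

Answer: u(x, t) = 3 x^{2} + 3 e^{t}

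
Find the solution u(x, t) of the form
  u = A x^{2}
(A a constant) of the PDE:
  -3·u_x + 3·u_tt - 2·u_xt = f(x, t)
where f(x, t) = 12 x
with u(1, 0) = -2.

Substitute the ansatz u = A x^{2} into the left-hand side.
Derivatives of the ansatz:
  u_x = 2 A x
  u_tt = 0
  u_xt = 0
Term by term:
  -3·u_x = - 6 A x
  3·u_tt = 0
  -2·u_xt = 0
So the left-hand side equals
  - 6 A x
This must equal f(x, t) = 12 x identically.
Matching coefficients of the independent functions:
  [x]:  - 6 A = 12
Solving: A = -2.
Check against the point condition:
  u(1, 0) = -2  ⟹  A = -2  ✓
Hence u(x, t) = - 2 x^{2}.

Answer: u(x, t) = - 2 x^{2}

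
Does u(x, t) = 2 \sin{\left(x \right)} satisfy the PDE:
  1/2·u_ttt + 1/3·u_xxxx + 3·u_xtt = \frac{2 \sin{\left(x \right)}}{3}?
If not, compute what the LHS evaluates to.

Evaluate each term of the left-hand side for u = 2 \sin{\left(x \right)}.
Derivatives:
  u_ttt = 0
  u_xxxx = 2 \sin{\left(x \right)}
  u_xtt = 0
Terms:
  1/2·u_ttt = 0
  1/3·u_xxxx = \frac{2 \sin{\left(x \right)}}{3}
  3·u_xtt = 0
Sum: LHS = \frac{2 \sin{\left(x \right)}}{3}
This is exactly the given right-hand side, so u is a solution.

Answer: Yes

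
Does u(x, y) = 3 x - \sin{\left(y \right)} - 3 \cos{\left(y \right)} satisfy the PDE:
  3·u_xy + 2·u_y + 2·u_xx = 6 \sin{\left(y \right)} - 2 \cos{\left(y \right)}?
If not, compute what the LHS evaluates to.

Evaluate each term of the left-hand side for u = 3 x - \sin{\left(y \right)} - 3 \cos{\left(y \right)}.
Derivatives:
  u_xy = 0
  u_y = 3 \sin{\left(y \right)} - \cos{\left(y \right)}
  u_xx = 0
Terms:
  3·u_xy = 0
  2·u_y = 6 \sin{\left(y \right)} - 2 \cos{\left(y \right)}
  2·u_xx = 0
Sum: LHS = 6 \sin{\left(y \right)} - 2 \cos{\left(y \right)}
This is exactly the given right-hand side, so u is a solution.

Answer: Yes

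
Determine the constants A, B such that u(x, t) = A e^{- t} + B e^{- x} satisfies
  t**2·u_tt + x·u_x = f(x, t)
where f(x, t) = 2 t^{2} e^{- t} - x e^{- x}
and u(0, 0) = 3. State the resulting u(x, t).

Substitute the ansatz u = A e^{- t} + B e^{- x} into the left-hand side.
Derivatives of the ansatz:
  u_tt = A e^{- t}
  u_x = - B e^{- x}
Term by term:
  t**2·u_tt = A t^{2} e^{- t}
  x·u_x = - B x e^{- x}
So the left-hand side equals
  A t^{2} e^{- t} - B x e^{- x}
This must equal f(x, t) = 2 t^{2} e^{- t} - x e^{- x} identically.
Matching coefficients of the independent functions:
  [t^{2} e^{- t}]:  A = 2
  [x e^{- x}]:  - B = -1
Solving: A = 2, B = 1.
Check against the point condition:
  u(0, 0) = 3  ⟹  A + B = 3  ✓
Hence u(x, t) = e^{- x} + 2 e^{- t}.

Answer: u(x, t) = e^{- x} + 2 e^{- t}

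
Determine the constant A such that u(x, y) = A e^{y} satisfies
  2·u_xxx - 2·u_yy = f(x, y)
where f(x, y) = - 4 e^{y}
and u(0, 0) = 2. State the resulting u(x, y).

Answer: u(x, y) = 2 e^{y}

Derivation:
Substitute the ansatz u = A e^{y} into the left-hand side.
Derivatives of the ansatz:
  u_xxx = 0
  u_yy = A e^{y}
Term by term:
  2·u_xxx = 0
  -2·u_yy = - 2 A e^{y}
So the left-hand side equals
  - 2 A e^{y}
This must equal f(x, y) = - 4 e^{y} identically.
Matching coefficients of the independent functions:
  [e^{y}]:  - 2 A = -4
Solving: A = 2.
Check against the point condition:
  u(0, 0) = 2  ⟹  A = 2  ✓
Hence u(x, y) = 2 e^{y}.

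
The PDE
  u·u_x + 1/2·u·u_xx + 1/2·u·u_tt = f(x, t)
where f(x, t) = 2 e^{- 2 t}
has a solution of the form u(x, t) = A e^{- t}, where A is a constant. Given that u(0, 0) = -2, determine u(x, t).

Answer: u(x, t) = - 2 e^{- t}

Derivation:
Substitute the ansatz u = A e^{- t} into the left-hand side.
Derivatives of the ansatz:
  u_x = 0
  u_xx = 0
  u_tt = A e^{- t}
Term by term:
  u·u_x = 0
  1/2·u·u_xx = 0
  1/2·u·u_tt = \frac{A^{2} e^{- 2 t}}{2}
So the left-hand side equals
  \frac{A^{2} e^{- 2 t}}{2}
This must equal f(x, t) = 2 e^{- 2 t} identically.
Matching coefficients of the independent functions:
  [e^{- 2 t}]:  \frac{A^{2}}{2} = 2
These equations allow (A) = (-2) or (2).
Impose the point condition(s):
  u(0, 0) = -2  ⟹  A = -2
Only A = -2 satisfies everything.
Hence u(x, t) = - 2 e^{- t}.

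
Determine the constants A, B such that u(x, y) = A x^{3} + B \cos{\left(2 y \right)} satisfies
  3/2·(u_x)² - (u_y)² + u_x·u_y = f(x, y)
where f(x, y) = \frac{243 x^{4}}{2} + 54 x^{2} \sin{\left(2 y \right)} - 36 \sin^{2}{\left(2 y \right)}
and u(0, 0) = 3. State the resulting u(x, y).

Answer: u(x, y) = - 3 x^{3} + 3 \cos{\left(2 y \right)}

Derivation:
Substitute the ansatz u = A x^{3} + B \cos{\left(2 y \right)} into the left-hand side.
Derivatives of the ansatz:
  u_x = 3 A x^{2}
  u_y = - 2 B \sin{\left(2 y \right)}
Term by term:
  3/2·(u_x)² = \frac{27 A^{2} x^{4}}{2}
  -(u_y)² = - 4 B^{2} \sin^{2}{\left(2 y \right)}
  u_x·u_y = - 6 A B x^{2} \sin{\left(2 y \right)}
So the left-hand side equals
  \frac{27 A^{2} x^{4}}{2} - 6 A B x^{2} \sin{\left(2 y \right)} - 4 B^{2} \sin^{2}{\left(2 y \right)}
This must equal f(x, y) = \frac{243 x^{4}}{2} + 54 x^{2} \sin{\left(2 y \right)} - 36 \sin^{2}{\left(2 y \right)} identically.
Matching coefficients of the independent functions:
  [x^{4}]:  \frac{27 A^{2}}{2} = \frac{243}{2}
  [x^{2} \sin{\left(2 y \right)}]:  - 6 A B = 54
  [\sin^{2}{\left(2 y \right)}]:  - 4 B^{2} = -36
These equations allow (A, B) = (-3, 3) or (3, -3).
Impose the point condition(s):
  u(0, 0) = 3  ⟹  B = 3
Only A = -3, B = 3 satisfies everything.
Hence u(x, y) = - 3 x^{3} + 3 \cos{\left(2 y \right)}.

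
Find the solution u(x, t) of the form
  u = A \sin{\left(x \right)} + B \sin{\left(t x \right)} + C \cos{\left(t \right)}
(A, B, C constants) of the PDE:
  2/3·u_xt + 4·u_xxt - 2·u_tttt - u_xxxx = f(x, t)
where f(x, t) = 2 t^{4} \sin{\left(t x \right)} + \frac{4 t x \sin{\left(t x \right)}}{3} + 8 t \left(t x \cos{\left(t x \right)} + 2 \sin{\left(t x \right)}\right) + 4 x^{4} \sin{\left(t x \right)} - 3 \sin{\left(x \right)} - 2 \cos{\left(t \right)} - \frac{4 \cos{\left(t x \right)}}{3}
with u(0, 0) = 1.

Answer: u(x, t) = 3 \sin{\left(x \right)} - 2 \sin{\left(t x \right)} + \cos{\left(t \right)}

Derivation:
Substitute the ansatz u = A \sin{\left(x \right)} + B \sin{\left(t x \right)} + C \cos{\left(t \right)} into the left-hand side.
Derivatives of the ansatz:
  u_xt = - B t x \sin{\left(t x \right)} + B \cos{\left(t x \right)}
  u_xxt = - B t^{2} x \cos{\left(t x \right)} - 2 B t \sin{\left(t x \right)}
  u_tttt = B x^{4} \sin{\left(t x \right)} + C \cos{\left(t \right)}
  u_xxxx = A \sin{\left(x \right)} + B t^{4} \sin{\left(t x \right)}
Term by term:
  2/3·u_xt = - \frac{2 B t x \sin{\left(t x \right)}}{3} + \frac{2 B \cos{\left(t x \right)}}{3}
  4·u_xxt = - 4 B t^{2} x \cos{\left(t x \right)} - 8 B t \sin{\left(t x \right)}
  -2·u_tttt = - 2 B x^{4} \sin{\left(t x \right)} - 2 C \cos{\left(t \right)}
  -u_xxxx = - A \sin{\left(x \right)} - B t^{4} \sin{\left(t x \right)}
So the left-hand side equals
  - A \sin{\left(x \right)} - B t^{4} \sin{\left(t x \right)} - 4 B t^{2} x \cos{\left(t x \right)} - \frac{2 B t x \sin{\left(t x \right)}}{3} - 8 B t \sin{\left(t x \right)} - 2 B x^{4} \sin{\left(t x \right)} + \frac{2 B \cos{\left(t x \right)}}{3} - 2 C \cos{\left(t \right)}
This must equal f(x, t) identically; expanded, f = 2 t^{4} \sin{\left(t x \right)} + 8 t^{2} x \cos{\left(t x \right)} + \frac{4 t x \sin{\left(t x \right)}}{3} + 16 t \sin{\left(t x \right)} + 4 x^{4} \sin{\left(t x \right)} - 3 \sin{\left(x \right)} - 2 \cos{\left(t \right)} - \frac{4 \cos{\left(t x \right)}}{3}.
Matching coefficients of the independent functions:
  [t \sin{\left(t x \right)}]:  - 8 B = 16
  [t^{4} \sin{\left(t x \right)}]:  - B = 2
  [x^{4} \sin{\left(t x \right)}]:  - 2 B = 4
  [t x \sin{\left(t x \right)}]:  - \frac{2 B}{3} = \frac{4}{3}
  [t^{2} x \cos{\left(t x \right)}]:  - 4 B = 8
  [\sin{\left(x \right)}]:  - A = -3
  [\cos{\left(t \right)}]:  - 2 C = -2
  [\cos{\left(t x \right)}]:  \frac{2 B}{3} = - \frac{4}{3}
Solving: A = 3, B = -2, C = 1.
Check against the point condition:
  u(0, 0) = 1  ⟹  C = 1  ✓
Hence u(x, t) = 3 \sin{\left(x \right)} - 2 \sin{\left(t x \right)} + \cos{\left(t \right)}.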